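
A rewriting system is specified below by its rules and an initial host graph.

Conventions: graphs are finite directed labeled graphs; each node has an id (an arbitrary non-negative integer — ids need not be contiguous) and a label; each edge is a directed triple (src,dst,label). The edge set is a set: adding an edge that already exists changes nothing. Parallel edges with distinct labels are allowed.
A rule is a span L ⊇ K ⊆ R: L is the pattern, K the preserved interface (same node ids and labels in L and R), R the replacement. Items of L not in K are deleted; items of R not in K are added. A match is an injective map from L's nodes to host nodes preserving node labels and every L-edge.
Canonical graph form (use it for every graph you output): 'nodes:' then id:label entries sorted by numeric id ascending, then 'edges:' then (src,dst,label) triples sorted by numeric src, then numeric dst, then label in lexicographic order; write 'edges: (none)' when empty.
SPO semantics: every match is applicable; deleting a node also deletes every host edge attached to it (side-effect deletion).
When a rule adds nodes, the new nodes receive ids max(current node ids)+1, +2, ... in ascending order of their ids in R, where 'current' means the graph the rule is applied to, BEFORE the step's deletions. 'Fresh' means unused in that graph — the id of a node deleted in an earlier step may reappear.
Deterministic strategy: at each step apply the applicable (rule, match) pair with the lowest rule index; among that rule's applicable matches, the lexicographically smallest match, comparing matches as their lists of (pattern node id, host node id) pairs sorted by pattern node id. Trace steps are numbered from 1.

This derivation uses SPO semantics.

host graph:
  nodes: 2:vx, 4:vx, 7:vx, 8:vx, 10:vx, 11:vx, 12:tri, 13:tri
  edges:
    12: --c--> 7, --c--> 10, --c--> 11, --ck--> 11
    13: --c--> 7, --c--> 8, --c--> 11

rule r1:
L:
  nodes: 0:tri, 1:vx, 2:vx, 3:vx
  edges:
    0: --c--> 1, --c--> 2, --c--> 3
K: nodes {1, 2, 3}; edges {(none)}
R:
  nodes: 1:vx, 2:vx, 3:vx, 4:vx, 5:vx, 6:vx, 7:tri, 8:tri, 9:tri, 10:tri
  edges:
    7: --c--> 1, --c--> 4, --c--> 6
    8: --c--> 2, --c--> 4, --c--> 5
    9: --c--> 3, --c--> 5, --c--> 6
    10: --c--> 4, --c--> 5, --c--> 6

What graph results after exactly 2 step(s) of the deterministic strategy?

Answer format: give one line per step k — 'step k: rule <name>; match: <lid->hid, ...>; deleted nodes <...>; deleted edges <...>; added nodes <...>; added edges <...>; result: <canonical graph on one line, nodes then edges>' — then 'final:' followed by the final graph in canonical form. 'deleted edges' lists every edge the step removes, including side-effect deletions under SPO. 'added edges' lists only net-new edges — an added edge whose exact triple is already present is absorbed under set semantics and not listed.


step 1: rule r1; match: 0->12, 1->7, 2->10, 3->11; deleted nodes 12; deleted edges (12,7,c); (12,10,c); (12,11,c); (12,11,ck); added nodes 14, 15, 16, 17, 18, 19, 20; added edges (17,7,c); (17,14,c); (17,16,c); (18,10,c); (18,14,c); (18,15,c); (19,11,c); (19,15,c); (19,16,c); (20,14,c); (20,15,c); (20,16,c); result: nodes: 2:vx, 4:vx, 7:vx, 8:vx, 10:vx, 11:vx, 13:tri, 14:vx, 15:vx, 16:vx, 17:tri, 18:tri, 19:tri, 20:tri edges: (13,7,c); (13,8,c); (13,11,c); (17,7,c); (17,14,c); (17,16,c); (18,10,c); (18,14,c); (18,15,c); (19,11,c); (19,15,c); (19,16,c); (20,14,c); (20,15,c); (20,16,c)
step 2: rule r1; match: 0->13, 1->7, 2->8, 3->11; deleted nodes 13; deleted edges (13,7,c); (13,8,c); (13,11,c); added nodes 21, 22, 23, 24, 25, 26, 27; added edges (24,7,c); (24,21,c); (24,23,c); (25,8,c); (25,21,c); (25,22,c); (26,11,c); (26,22,c); (26,23,c); (27,21,c); (27,22,c); (27,23,c); result: nodes: 2:vx, 4:vx, 7:vx, 8:vx, 10:vx, 11:vx, 14:vx, 15:vx, 16:vx, 17:tri, 18:tri, 19:tri, 20:tri, 21:vx, 22:vx, 23:vx, 24:tri, 25:tri, 26:tri, 27:tri edges: (17,7,c); (17,14,c); (17,16,c); (18,10,c); (18,14,c); (18,15,c); (19,11,c); (19,15,c); (19,16,c); (20,14,c); (20,15,c); (20,16,c); (24,7,c); (24,21,c); (24,23,c); (25,8,c); (25,21,c); (25,22,c); (26,11,c); (26,22,c); (26,23,c); (27,21,c); (27,22,c); (27,23,c)
final:
nodes: 2:vx, 4:vx, 7:vx, 8:vx, 10:vx, 11:vx, 14:vx, 15:vx, 16:vx, 17:tri, 18:tri, 19:tri, 20:tri, 21:vx, 22:vx, 23:vx, 24:tri, 25:tri, 26:tri, 27:tri
edges: (17,7,c); (17,14,c); (17,16,c); (18,10,c); (18,14,c); (18,15,c); (19,11,c); (19,15,c); (19,16,c); (20,14,c); (20,15,c); (20,16,c); (24,7,c); (24,21,c); (24,23,c); (25,8,c); (25,21,c); (25,22,c); (26,11,c); (26,22,c); (26,23,c); (27,21,c); (27,22,c); (27,23,c)


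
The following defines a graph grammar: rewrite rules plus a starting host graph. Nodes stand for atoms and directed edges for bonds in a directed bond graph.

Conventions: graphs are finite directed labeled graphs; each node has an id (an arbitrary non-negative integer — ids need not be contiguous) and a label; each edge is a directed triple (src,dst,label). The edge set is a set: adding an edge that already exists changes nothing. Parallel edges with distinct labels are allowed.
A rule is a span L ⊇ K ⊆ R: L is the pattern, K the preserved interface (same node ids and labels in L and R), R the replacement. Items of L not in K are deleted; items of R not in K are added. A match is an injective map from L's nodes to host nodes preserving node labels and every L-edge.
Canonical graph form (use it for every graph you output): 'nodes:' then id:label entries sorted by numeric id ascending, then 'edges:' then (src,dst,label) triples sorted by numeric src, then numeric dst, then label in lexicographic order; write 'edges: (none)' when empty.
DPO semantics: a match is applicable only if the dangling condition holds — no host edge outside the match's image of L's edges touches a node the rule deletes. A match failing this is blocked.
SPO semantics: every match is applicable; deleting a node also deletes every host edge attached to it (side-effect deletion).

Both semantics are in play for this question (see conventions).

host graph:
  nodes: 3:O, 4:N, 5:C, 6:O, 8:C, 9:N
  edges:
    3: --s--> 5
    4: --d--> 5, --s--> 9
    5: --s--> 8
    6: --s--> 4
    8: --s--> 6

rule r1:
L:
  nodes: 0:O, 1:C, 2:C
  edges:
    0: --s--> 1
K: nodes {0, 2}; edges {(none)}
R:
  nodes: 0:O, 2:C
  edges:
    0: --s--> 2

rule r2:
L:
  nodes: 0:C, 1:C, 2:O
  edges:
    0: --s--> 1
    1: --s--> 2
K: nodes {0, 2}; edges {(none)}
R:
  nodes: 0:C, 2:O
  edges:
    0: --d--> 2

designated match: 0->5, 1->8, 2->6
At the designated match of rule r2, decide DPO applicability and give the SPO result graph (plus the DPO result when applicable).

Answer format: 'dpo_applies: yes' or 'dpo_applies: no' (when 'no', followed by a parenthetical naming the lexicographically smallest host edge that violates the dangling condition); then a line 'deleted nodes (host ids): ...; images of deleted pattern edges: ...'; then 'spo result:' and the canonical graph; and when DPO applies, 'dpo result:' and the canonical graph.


dpo_applies: yes
deleted nodes (host ids): 8; images of deleted pattern edges: (5,8,s); (8,6,s)
spo result:
nodes: 3:O, 4:N, 5:C, 6:O, 9:N
edges: (3,5,s); (4,5,d); (4,9,s); (5,6,d); (6,4,s)
dpo result:
nodes: 3:O, 4:N, 5:C, 6:O, 9:N
edges: (3,5,s); (4,5,d); (4,9,s); (5,6,d); (6,4,s)


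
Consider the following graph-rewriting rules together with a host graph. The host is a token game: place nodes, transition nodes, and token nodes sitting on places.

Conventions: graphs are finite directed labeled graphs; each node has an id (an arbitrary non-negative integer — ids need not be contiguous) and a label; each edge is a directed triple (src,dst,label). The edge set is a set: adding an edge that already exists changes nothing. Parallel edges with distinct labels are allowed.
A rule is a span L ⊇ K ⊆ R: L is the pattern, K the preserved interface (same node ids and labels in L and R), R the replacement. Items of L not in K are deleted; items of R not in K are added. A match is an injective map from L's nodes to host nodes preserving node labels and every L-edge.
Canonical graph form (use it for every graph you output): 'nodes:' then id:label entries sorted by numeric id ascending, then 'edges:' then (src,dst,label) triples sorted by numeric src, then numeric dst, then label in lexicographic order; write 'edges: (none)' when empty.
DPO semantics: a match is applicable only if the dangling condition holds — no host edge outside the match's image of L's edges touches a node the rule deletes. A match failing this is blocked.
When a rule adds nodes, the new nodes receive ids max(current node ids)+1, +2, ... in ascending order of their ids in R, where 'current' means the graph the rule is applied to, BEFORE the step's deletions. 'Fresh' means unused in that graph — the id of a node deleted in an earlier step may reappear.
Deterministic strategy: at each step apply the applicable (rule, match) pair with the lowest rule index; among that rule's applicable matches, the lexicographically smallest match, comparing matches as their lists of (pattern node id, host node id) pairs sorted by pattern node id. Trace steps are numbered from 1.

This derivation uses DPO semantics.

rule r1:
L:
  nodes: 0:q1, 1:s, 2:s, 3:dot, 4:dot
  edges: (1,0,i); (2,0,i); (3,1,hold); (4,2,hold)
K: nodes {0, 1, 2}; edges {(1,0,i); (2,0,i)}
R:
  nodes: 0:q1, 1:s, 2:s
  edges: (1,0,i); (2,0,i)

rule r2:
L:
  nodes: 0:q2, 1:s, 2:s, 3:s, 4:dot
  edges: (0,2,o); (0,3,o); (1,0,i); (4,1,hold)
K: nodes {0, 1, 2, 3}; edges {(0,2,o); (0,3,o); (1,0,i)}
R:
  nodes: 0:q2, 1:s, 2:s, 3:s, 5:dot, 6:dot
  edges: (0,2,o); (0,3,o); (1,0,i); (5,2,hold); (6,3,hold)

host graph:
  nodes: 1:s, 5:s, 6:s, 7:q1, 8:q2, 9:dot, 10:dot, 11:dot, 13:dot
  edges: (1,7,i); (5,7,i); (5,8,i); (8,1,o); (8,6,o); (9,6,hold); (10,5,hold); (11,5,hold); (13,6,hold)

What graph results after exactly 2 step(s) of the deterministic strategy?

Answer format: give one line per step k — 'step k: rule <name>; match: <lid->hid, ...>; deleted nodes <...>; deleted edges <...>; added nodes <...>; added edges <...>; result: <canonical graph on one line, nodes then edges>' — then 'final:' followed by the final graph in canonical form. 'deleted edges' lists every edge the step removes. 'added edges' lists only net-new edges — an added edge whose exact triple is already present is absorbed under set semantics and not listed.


step 1: rule r2; match: 0->8, 1->5, 2->1, 3->6, 4->10; deleted nodes 10; deleted edges (10,5,hold); added nodes 14, 15; added edges (14,1,hold); (15,6,hold); result: nodes: 1:s, 5:s, 6:s, 7:q1, 8:q2, 9:dot, 11:dot, 13:dot, 14:dot, 15:dot edges: (1,7,i); (5,7,i); (5,8,i); (8,1,o); (8,6,o); (9,6,hold); (11,5,hold); (13,6,hold); (14,1,hold); (15,6,hold)
step 2: rule r1; match: 0->7, 1->1, 2->5, 3->14, 4->11; deleted nodes 11, 14; deleted edges (11,5,hold); (14,1,hold); added nodes (none); added edges (none); result: nodes: 1:s, 5:s, 6:s, 7:q1, 8:q2, 9:dot, 13:dot, 15:dot edges: (1,7,i); (5,7,i); (5,8,i); (8,1,o); (8,6,o); (9,6,hold); (13,6,hold); (15,6,hold)
final:
nodes: 1:s, 5:s, 6:s, 7:q1, 8:q2, 9:dot, 13:dot, 15:dot
edges: (1,7,i); (5,7,i); (5,8,i); (8,1,o); (8,6,o); (9,6,hold); (13,6,hold); (15,6,hold)


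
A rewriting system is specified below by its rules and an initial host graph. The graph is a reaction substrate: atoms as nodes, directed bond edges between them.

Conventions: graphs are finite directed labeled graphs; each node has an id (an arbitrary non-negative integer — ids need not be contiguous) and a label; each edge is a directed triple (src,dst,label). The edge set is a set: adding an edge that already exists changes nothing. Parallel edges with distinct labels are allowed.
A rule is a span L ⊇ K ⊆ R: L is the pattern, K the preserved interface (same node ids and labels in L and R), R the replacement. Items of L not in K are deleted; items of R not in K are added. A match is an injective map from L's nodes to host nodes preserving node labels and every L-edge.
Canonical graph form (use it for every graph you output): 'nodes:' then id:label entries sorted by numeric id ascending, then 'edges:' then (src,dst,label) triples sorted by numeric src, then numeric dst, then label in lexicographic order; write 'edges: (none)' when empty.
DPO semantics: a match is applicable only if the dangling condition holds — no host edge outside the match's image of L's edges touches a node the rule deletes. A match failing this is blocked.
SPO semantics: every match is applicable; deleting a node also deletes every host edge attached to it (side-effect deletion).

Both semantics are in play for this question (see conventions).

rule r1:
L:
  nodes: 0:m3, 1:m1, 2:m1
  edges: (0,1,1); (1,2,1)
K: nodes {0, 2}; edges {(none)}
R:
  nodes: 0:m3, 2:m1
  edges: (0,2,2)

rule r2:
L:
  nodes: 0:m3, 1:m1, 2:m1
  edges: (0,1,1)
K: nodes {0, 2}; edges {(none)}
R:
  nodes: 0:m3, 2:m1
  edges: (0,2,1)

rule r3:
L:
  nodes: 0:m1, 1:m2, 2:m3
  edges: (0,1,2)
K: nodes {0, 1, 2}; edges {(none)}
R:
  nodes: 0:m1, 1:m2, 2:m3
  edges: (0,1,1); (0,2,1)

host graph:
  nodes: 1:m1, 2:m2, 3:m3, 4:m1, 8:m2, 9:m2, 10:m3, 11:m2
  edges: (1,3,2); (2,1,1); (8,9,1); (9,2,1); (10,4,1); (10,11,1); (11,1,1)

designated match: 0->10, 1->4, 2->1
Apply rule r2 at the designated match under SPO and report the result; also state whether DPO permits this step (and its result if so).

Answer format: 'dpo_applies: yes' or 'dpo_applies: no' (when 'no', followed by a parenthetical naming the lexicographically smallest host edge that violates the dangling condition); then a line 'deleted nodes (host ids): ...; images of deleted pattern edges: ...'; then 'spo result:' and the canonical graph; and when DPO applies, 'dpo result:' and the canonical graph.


dpo_applies: yes
deleted nodes (host ids): 4; images of deleted pattern edges: (10,4,1)
spo result:
nodes: 1:m1, 2:m2, 3:m3, 8:m2, 9:m2, 10:m3, 11:m2
edges: (1,3,2); (2,1,1); (8,9,1); (9,2,1); (10,1,1); (10,11,1); (11,1,1)
dpo result:
nodes: 1:m1, 2:m2, 3:m3, 8:m2, 9:m2, 10:m3, 11:m2
edges: (1,3,2); (2,1,1); (8,9,1); (9,2,1); (10,1,1); (10,11,1); (11,1,1)


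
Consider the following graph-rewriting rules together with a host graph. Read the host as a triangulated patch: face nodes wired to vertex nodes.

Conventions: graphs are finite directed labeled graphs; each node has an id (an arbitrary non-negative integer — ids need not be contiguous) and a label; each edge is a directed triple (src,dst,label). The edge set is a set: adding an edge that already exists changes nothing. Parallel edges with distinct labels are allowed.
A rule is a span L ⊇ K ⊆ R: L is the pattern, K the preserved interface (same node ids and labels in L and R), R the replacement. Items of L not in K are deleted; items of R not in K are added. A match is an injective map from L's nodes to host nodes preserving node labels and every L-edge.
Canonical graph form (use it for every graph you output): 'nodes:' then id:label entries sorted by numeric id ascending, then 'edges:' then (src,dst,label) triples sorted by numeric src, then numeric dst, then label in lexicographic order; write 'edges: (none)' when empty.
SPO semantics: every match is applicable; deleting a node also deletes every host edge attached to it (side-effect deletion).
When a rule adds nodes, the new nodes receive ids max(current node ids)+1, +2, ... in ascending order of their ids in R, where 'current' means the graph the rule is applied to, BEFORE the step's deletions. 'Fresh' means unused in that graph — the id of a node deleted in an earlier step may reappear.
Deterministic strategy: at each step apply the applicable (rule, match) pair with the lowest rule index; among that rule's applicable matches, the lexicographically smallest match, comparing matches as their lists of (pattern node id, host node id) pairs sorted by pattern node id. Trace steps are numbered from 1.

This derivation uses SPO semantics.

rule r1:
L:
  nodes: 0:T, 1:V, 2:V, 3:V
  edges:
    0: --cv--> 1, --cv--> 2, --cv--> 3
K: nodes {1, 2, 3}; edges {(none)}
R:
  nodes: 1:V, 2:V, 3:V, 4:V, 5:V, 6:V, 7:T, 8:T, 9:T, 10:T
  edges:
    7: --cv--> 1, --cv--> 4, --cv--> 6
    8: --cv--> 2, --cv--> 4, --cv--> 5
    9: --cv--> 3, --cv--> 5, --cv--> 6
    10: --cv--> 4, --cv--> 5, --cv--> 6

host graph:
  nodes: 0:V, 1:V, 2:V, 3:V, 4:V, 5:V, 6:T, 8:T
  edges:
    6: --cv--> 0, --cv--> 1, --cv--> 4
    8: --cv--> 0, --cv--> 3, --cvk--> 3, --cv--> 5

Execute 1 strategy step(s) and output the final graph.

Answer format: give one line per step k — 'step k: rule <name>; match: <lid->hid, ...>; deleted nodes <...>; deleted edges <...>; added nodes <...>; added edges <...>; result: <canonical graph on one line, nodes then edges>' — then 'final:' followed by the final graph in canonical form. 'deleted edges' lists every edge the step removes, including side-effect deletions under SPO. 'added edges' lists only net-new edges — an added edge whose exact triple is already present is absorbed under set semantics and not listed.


step 1: rule r1; match: 0->6, 1->0, 2->1, 3->4; deleted nodes 6; deleted edges (6,0,cv); (6,1,cv); (6,4,cv); added nodes 9, 10, 11, 12, 13, 14, 15; added edges (12,0,cv); (12,9,cv); (12,11,cv); (13,1,cv); (13,9,cv); (13,10,cv); (14,4,cv); (14,10,cv); (14,11,cv); (15,9,cv); (15,10,cv); (15,11,cv); result: nodes: 0:V, 1:V, 2:V, 3:V, 4:V, 5:V, 8:T, 9:V, 10:V, 11:V, 12:T, 13:T, 14:T, 15:T edges: (8,0,cv); (8,3,cv); (8,3,cvk); (8,5,cv); (12,0,cv); (12,9,cv); (12,11,cv); (13,1,cv); (13,9,cv); (13,10,cv); (14,4,cv); (14,10,cv); (14,11,cv); (15,9,cv); (15,10,cv); (15,11,cv)
final:
nodes: 0:V, 1:V, 2:V, 3:V, 4:V, 5:V, 8:T, 9:V, 10:V, 11:V, 12:T, 13:T, 14:T, 15:T
edges: (8,0,cv); (8,3,cv); (8,3,cvk); (8,5,cv); (12,0,cv); (12,9,cv); (12,11,cv); (13,1,cv); (13,9,cv); (13,10,cv); (14,4,cv); (14,10,cv); (14,11,cv); (15,9,cv); (15,10,cv); (15,11,cv)


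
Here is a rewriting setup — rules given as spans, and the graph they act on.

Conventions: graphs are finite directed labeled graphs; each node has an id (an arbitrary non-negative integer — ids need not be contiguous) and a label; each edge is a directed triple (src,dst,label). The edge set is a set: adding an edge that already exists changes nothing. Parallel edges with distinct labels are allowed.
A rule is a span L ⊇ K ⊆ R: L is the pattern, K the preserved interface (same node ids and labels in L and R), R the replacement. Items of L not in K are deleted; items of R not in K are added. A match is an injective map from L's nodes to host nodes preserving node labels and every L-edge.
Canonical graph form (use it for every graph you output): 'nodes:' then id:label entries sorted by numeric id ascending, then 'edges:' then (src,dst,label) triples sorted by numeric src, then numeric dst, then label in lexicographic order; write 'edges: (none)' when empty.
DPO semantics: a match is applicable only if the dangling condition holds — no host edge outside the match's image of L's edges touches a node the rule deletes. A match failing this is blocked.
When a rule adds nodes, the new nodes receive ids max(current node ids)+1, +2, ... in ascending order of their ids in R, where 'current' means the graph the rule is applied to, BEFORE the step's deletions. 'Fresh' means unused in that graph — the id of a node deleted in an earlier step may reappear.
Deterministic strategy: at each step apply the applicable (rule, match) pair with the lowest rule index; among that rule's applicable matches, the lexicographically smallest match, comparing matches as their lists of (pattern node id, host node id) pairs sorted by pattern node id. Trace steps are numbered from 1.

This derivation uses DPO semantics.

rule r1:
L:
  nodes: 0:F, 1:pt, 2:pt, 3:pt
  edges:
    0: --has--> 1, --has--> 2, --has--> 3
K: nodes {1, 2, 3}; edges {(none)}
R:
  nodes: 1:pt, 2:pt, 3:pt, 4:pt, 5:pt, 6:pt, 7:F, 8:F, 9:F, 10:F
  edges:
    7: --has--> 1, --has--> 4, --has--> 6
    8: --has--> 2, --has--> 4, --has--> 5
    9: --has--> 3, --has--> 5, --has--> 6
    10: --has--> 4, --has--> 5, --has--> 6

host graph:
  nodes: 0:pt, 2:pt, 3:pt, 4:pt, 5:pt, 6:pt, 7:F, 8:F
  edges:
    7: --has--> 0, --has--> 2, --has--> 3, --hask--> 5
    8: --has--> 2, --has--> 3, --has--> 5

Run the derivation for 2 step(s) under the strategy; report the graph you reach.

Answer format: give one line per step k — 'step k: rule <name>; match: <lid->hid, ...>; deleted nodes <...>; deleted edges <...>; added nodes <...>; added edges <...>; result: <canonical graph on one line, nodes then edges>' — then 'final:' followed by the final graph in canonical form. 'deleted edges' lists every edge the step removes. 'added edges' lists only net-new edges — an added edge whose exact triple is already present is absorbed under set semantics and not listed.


step 1: rule r1; match: 0->8, 1->2, 2->3, 3->5; deleted nodes 8; deleted edges (8,2,has); (8,3,has); (8,5,has); added nodes 9, 10, 11, 12, 13, 14, 15; added edges (12,2,has); (12,9,has); (12,11,has); (13,3,has); (13,9,has); (13,10,has); (14,5,has); (14,10,has); (14,11,has); (15,9,has); (15,10,has); (15,11,has); result: nodes: 0:pt, 2:pt, 3:pt, 4:pt, 5:pt, 6:pt, 7:F, 9:pt, 10:pt, 11:pt, 12:F, 13:F, 14:F, 15:F edges: (7,0,has); (7,2,has); (7,3,has); (7,5,hask); (12,2,has); (12,9,has); (12,11,has); (13,3,has); (13,9,has); (13,10,has); (14,5,has); (14,10,has); (14,11,has); (15,9,has); (15,10,has); (15,11,has)
step 2: rule r1; match: 0->12, 1->2, 2->9, 3->11; deleted nodes 12; deleted edges (12,2,has); (12,9,has); (12,11,has); added nodes 16, 17, 18, 19, 20, 21, 22; added edges (19,2,has); (19,16,has); (19,18,has); (20,9,has); (20,16,has); (20,17,has); (21,11,has); (21,17,has); (21,18,has); (22,16,has); (22,17,has); (22,18,has); result: nodes: 0:pt, 2:pt, 3:pt, 4:pt, 5:pt, 6:pt, 7:F, 9:pt, 10:pt, 11:pt, 13:F, 14:F, 15:F, 16:pt, 17:pt, 18:pt, 19:F, 20:F, 21:F, 22:F edges: (7,0,has); (7,2,has); (7,3,has); (7,5,hask); (13,3,has); (13,9,has); (13,10,has); (14,5,has); (14,10,has); (14,11,has); (15,9,has); (15,10,has); (15,11,has); (19,2,has); (19,16,has); (19,18,has); (20,9,has); (20,16,has); (20,17,has); (21,11,has); (21,17,has); (21,18,has); (22,16,has); (22,17,has); (22,18,has)
final:
nodes: 0:pt, 2:pt, 3:pt, 4:pt, 5:pt, 6:pt, 7:F, 9:pt, 10:pt, 11:pt, 13:F, 14:F, 15:F, 16:pt, 17:pt, 18:pt, 19:F, 20:F, 21:F, 22:F
edges: (7,0,has); (7,2,has); (7,3,has); (7,5,hask); (13,3,has); (13,9,has); (13,10,has); (14,5,has); (14,10,has); (14,11,has); (15,9,has); (15,10,has); (15,11,has); (19,2,has); (19,16,has); (19,18,has); (20,9,has); (20,16,has); (20,17,has); (21,11,has); (21,17,has); (21,18,has); (22,16,has); (22,17,has); (22,18,has)


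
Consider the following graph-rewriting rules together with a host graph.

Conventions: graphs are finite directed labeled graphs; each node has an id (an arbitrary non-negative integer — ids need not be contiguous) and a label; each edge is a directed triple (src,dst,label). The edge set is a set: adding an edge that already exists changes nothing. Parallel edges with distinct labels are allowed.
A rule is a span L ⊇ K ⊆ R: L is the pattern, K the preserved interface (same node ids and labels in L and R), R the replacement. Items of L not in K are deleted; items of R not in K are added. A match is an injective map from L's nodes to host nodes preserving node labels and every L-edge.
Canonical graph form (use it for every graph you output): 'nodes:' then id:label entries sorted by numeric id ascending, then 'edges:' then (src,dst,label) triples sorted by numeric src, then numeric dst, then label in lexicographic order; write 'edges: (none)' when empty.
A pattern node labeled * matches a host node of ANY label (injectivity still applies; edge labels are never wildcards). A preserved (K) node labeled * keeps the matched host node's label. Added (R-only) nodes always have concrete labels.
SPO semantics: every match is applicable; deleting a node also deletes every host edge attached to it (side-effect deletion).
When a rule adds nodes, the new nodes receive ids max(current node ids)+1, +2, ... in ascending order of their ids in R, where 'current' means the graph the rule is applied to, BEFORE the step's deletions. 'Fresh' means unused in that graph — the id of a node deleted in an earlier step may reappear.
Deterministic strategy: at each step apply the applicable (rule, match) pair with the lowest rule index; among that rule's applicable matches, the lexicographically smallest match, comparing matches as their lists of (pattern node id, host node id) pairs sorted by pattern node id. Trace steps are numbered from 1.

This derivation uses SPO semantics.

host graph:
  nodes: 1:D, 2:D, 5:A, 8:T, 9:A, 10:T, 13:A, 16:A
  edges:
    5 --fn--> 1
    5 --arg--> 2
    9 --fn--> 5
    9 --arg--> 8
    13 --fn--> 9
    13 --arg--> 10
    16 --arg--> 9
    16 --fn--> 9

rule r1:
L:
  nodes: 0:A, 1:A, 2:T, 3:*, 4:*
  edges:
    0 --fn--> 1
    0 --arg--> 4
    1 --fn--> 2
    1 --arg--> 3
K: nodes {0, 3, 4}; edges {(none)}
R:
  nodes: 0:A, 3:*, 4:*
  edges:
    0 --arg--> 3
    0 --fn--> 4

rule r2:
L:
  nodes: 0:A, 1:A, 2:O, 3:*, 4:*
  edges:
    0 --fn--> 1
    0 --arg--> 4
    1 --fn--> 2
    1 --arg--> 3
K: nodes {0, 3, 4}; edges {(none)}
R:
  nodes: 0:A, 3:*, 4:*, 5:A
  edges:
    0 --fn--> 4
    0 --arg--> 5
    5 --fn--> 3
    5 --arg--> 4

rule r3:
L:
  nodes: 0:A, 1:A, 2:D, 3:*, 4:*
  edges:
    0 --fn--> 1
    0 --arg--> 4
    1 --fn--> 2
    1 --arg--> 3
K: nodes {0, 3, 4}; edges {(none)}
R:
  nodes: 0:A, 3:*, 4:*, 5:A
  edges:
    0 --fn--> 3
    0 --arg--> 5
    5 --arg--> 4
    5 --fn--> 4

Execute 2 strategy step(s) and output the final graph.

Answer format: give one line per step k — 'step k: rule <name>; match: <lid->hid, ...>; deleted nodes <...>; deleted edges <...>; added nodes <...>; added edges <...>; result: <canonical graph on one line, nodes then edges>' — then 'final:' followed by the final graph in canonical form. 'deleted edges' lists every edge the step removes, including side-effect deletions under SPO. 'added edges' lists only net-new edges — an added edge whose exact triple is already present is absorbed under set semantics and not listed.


step 1: rule r3; match: 0->9, 1->5, 2->1, 3->2, 4->8; deleted nodes 1, 5; deleted edges (5,1,fn); (5,2,arg); (9,5,fn); (9,8,arg); added nodes 17; added edges (9,2,fn); (9,17,arg); (17,8,arg); (17,8,fn); result: nodes: 2:D, 8:T, 9:A, 10:T, 13:A, 16:A, 17:A edges: (9,2,fn); (9,17,arg); (13,9,fn); (13,10,arg); (16,9,arg); (16,9,fn); (17,8,arg); (17,8,fn)
step 2: rule r3; match: 0->13, 1->9, 2->2, 3->17, 4->10; deleted nodes 2, 9; deleted edges (9,2,fn); (9,17,arg); (13,9,fn); (13,10,arg); (16,9,arg); (16,9,fn); added nodes 18; added edges (13,17,fn); (13,18,arg); (18,10,arg); (18,10,fn); result: nodes: 8:T, 10:T, 13:A, 16:A, 17:A, 18:A edges: (13,17,fn); (13,18,arg); (17,8,arg); (17,8,fn); (18,10,arg); (18,10,fn)
final:
nodes: 8:T, 10:T, 13:A, 16:A, 17:A, 18:A
edges: (13,17,fn); (13,18,arg); (17,8,arg); (17,8,fn); (18,10,arg); (18,10,fn)


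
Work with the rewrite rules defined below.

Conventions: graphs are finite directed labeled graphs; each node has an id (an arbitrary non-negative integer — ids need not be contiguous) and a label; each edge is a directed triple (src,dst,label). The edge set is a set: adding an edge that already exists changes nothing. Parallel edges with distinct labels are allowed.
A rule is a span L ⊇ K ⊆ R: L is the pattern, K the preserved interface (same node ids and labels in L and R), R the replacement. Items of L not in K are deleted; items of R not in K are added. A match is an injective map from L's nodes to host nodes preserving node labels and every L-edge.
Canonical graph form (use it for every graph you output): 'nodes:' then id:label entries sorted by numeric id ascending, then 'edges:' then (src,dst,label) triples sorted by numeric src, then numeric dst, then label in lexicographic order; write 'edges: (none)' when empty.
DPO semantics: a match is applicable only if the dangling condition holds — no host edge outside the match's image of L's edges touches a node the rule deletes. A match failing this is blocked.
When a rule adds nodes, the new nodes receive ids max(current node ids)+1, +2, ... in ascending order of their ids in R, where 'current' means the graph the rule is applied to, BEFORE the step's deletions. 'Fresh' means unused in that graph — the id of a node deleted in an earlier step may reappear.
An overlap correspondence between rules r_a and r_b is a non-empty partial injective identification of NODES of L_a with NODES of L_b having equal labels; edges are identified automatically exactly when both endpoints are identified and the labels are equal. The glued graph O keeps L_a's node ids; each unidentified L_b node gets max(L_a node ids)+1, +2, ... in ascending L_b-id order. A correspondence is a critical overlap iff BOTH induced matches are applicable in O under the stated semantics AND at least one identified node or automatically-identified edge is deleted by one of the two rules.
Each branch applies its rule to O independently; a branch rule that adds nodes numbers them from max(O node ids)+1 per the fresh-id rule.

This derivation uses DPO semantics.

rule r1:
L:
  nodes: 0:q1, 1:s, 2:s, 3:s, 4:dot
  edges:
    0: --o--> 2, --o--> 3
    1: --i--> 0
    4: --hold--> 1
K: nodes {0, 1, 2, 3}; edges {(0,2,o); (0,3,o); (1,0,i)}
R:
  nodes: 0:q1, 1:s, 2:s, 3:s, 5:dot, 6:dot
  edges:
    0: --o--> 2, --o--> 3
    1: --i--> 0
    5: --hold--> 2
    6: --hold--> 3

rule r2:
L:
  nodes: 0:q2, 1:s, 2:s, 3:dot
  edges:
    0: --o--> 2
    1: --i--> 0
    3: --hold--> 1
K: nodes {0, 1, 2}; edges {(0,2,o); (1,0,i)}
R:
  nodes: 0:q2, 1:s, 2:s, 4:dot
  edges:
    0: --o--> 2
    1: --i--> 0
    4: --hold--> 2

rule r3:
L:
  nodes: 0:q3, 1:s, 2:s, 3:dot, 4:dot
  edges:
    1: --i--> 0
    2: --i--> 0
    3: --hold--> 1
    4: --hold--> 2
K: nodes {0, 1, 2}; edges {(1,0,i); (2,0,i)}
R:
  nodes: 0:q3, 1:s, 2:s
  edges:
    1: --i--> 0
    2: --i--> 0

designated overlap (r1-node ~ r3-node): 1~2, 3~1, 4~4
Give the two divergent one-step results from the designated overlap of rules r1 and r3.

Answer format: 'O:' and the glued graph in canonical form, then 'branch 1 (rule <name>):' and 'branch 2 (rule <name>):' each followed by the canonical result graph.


O:
nodes: 0:q1, 1:s, 2:s, 3:s, 4:dot, 5:q3, 6:dot
edges: (0,2,o); (0,3,o); (1,0,i); (1,5,i); (3,5,i); (4,1,hold); (6,3,hold)
branch 1 (rule r1):
nodes: 0:q1, 1:s, 2:s, 3:s, 5:q3, 6:dot, 7:dot, 8:dot
edges: (0,2,o); (0,3,o); (1,0,i); (1,5,i); (3,5,i); (6,3,hold); (7,2,hold); (8,3,hold)
branch 2 (rule r3):
nodes: 0:q1, 1:s, 2:s, 3:s, 5:q3
edges: (0,2,o); (0,3,o); (1,0,i); (1,5,i); (3,5,i)


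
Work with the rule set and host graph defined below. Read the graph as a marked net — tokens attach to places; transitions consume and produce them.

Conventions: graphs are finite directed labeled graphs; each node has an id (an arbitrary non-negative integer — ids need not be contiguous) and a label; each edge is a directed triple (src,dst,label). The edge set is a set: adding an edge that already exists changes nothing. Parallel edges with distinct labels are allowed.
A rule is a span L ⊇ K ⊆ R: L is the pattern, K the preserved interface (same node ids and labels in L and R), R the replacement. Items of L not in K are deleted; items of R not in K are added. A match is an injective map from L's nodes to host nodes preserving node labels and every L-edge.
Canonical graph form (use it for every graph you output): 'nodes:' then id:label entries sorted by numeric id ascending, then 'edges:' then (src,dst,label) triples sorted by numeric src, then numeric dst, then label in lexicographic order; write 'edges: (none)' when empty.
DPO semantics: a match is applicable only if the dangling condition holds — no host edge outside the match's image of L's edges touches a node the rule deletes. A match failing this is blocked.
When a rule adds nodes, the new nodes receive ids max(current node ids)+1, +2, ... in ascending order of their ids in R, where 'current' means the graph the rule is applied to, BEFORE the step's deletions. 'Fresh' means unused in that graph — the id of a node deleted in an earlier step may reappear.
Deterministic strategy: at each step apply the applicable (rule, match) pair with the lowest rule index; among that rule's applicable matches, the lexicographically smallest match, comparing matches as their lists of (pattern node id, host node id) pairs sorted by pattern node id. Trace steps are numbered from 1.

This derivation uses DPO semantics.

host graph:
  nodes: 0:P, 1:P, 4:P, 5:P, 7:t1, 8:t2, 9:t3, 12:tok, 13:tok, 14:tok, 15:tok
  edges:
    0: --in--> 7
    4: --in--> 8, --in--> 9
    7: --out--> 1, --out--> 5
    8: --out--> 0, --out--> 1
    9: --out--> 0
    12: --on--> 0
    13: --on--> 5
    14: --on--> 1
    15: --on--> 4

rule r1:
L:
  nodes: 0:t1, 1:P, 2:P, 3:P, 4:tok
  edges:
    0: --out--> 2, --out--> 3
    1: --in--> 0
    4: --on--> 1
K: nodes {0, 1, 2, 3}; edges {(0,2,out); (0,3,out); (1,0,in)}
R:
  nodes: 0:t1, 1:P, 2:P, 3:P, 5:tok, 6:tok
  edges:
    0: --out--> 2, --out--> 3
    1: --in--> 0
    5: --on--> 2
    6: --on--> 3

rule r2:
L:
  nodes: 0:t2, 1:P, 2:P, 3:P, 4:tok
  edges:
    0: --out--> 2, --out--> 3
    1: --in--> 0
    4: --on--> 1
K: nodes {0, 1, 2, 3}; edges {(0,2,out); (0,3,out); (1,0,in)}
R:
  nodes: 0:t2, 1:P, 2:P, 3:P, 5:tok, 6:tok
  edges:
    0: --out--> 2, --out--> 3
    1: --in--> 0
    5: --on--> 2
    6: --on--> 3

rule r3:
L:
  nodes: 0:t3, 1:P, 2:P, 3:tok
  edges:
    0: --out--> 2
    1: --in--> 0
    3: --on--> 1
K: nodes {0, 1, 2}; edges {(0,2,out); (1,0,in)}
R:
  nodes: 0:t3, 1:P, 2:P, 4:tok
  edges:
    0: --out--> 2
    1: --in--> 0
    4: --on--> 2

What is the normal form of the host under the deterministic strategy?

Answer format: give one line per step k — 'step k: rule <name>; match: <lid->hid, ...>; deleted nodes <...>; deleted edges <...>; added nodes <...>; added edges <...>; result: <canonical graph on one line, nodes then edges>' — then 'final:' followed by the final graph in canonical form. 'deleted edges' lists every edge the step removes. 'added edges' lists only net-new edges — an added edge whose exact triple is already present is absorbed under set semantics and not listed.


step 1: rule r1; match: 0->7, 1->0, 2->1, 3->5, 4->12; deleted nodes 12; deleted edges (12,0,on); added nodes 16, 17; added edges (16,1,on); (17,5,on); result: nodes: 0:P, 1:P, 4:P, 5:P, 7:t1, 8:t2, 9:t3, 13:tok, 14:tok, 15:tok, 16:tok, 17:tok edges: (0,7,in); (4,8,in); (4,9,in); (7,1,out); (7,5,out); (8,0,out); (8,1,out); (9,0,out); (13,5,on); (14,1,on); (15,4,on); (16,1,on); (17,5,on)
step 2: rule r2; match: 0->8, 1->4, 2->0, 3->1, 4->15; deleted nodes 15; deleted edges (15,4,on); added nodes 18, 19; added edges (18,0,on); (19,1,on); result: nodes: 0:P, 1:P, 4:P, 5:P, 7:t1, 8:t2, 9:t3, 13:tok, 14:tok, 16:tok, 17:tok, 18:tok, 19:tok edges: (0,7,in); (4,8,in); (4,9,in); (7,1,out); (7,5,out); (8,0,out); (8,1,out); (9,0,out); (13,5,on); (14,1,on); (16,1,on); (17,5,on); (18,0,on); (19,1,on)
step 3: rule r1; match: 0->7, 1->0, 2->1, 3->5, 4->18; deleted nodes 18; deleted edges (18,0,on); added nodes 20, 21; added edges (20,1,on); (21,5,on); result: nodes: 0:P, 1:P, 4:P, 5:P, 7:t1, 8:t2, 9:t3, 13:tok, 14:tok, 16:tok, 17:tok, 19:tok, 20:tok, 21:tok edges: (0,7,in); (4,8,in); (4,9,in); (7,1,out); (7,5,out); (8,0,out); (8,1,out); (9,0,out); (13,5,on); (14,1,on); (16,1,on); (17,5,on); (19,1,on); (20,1,on); (21,5,on)
final:
nodes: 0:P, 1:P, 4:P, 5:P, 7:t1, 8:t2, 9:t3, 13:tok, 14:tok, 16:tok, 17:tok, 19:tok, 20:tok, 21:tok
edges: (0,7,in); (4,8,in); (4,9,in); (7,1,out); (7,5,out); (8,0,out); (8,1,out); (9,0,out); (13,5,on); (14,1,on); (16,1,on); (17,5,on); (19,1,on); (20,1,on); (21,5,on)


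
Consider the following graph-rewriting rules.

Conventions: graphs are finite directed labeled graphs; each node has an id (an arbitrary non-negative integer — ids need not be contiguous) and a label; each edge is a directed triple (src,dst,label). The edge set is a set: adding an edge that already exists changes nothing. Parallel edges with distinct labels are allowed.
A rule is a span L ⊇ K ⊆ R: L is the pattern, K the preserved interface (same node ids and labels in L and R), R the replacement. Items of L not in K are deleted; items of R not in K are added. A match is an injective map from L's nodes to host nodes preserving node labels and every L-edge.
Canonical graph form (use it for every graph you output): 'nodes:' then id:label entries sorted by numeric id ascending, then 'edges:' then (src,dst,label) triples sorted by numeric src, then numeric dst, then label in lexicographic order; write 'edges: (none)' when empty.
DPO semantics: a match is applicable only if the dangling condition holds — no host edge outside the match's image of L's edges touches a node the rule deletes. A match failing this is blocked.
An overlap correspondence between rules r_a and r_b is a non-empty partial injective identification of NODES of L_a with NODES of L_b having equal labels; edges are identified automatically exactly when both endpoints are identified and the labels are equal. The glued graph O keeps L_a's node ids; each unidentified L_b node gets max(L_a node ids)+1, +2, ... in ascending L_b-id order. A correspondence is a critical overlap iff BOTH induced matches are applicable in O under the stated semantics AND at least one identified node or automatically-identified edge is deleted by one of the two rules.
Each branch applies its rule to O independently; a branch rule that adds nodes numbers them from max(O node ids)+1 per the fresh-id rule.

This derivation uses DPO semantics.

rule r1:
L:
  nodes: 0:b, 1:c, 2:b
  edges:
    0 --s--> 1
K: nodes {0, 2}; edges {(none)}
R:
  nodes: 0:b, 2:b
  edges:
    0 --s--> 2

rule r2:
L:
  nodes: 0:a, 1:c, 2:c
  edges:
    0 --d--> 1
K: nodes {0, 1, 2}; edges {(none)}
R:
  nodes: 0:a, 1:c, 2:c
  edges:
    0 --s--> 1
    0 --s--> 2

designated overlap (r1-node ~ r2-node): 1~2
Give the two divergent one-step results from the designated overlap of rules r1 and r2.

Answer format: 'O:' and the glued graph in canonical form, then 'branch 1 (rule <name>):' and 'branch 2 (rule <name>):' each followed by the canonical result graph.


O:
nodes: 0:b, 1:c, 2:b, 3:a, 4:c
edges: (0,1,s); (3,4,d)
branch 1 (rule r1):
nodes: 0:b, 2:b, 3:a, 4:c
edges: (0,2,s); (3,4,d)
branch 2 (rule r2):
nodes: 0:b, 1:c, 2:b, 3:a, 4:c
edges: (0,1,s); (3,1,s); (3,4,s)


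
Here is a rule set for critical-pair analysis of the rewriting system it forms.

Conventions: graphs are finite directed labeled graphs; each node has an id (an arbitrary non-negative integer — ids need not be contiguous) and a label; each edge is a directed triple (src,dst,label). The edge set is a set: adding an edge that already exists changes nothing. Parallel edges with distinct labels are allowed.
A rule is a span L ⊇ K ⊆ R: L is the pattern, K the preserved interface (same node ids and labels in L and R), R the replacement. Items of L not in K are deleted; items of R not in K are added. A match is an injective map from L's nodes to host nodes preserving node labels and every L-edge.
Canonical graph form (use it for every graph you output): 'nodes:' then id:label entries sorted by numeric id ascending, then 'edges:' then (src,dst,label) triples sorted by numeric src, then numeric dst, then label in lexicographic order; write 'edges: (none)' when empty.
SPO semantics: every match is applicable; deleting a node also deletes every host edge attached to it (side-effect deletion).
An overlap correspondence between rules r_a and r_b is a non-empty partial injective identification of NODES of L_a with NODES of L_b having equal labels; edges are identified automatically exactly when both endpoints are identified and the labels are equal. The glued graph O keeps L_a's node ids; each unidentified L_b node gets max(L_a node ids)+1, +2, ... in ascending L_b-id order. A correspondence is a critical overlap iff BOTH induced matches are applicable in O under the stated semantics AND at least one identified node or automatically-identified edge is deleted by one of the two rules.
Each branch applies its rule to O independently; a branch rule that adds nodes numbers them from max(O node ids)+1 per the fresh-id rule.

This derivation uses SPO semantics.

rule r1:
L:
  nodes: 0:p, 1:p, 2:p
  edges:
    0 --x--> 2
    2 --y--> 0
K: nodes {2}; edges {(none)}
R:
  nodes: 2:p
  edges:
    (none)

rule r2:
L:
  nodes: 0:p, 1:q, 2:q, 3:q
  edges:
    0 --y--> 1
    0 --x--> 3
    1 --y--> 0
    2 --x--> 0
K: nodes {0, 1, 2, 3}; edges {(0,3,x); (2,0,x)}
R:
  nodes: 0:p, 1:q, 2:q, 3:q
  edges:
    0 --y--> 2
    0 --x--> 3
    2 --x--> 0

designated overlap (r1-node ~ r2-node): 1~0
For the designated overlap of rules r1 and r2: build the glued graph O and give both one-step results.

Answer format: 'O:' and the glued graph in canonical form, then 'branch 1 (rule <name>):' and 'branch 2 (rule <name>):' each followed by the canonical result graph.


O:
nodes: 0:p, 1:p, 2:p, 3:q, 4:q, 5:q
edges: (0,2,x); (1,3,y); (1,5,x); (2,0,y); (3,1,y); (4,1,x)
branch 1 (rule r1):
nodes: 2:p, 3:q, 4:q, 5:q
edges: (none)
branch 2 (rule r2):
nodes: 0:p, 1:p, 2:p, 3:q, 4:q, 5:q
edges: (0,2,x); (1,4,y); (1,5,x); (2,0,y); (4,1,x)
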